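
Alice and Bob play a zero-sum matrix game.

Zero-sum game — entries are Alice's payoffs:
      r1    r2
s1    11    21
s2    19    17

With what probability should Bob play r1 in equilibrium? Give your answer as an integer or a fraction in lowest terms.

1/3

Row minima are 11 and 17, so Alice's maximin is 17; column maxima are 19 and 21, so Bob's minimax is 19. These differ, so the equilibrium is in mixed strategies.
Let Bob play r1 with probability q. Alice is indifferent when 11q + 21(1−q) = 19q + 17(1−q), giving q = 1/3.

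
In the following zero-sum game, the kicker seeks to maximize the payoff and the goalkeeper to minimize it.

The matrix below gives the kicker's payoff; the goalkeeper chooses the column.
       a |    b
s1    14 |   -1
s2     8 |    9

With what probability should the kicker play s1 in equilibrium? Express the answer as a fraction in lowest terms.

1/16

Row minima are -1 and 8, so the kicker's maximin is 8; column maxima are 14 and 9, so the goalkeeper's minimax is 9. These differ, so the equilibrium is in mixed strategies.
Let the kicker play s1 with probability p. The goalkeeper is indifferent when 14p + 8(1−p) = −p + 9(1−p), giving p = 1/16.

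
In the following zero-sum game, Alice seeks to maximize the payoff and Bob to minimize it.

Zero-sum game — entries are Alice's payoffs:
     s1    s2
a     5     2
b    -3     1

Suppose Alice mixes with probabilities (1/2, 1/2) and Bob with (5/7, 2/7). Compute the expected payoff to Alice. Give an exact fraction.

8/7

Against (5/7, 2/7), each row's expected payoff is a: 29/7; b: -13/7.
Taking the (1/2, 1/2)-weighted average: (1/2)·(29/7) + (1/2)·(-13/7) = 8/7.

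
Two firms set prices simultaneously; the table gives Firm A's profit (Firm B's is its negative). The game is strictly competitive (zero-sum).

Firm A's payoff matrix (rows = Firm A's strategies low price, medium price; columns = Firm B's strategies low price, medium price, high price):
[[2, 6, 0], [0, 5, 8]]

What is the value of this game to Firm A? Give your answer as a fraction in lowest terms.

8/5

Column medium price is strictly dominated by low price for Firm B (it gives Firm A more in every row).
The remaining 2×2 game on (low price, medium price) × (low price, high price) has no saddle point. Let Firm A play low price with probability p; indifference gives 2p = 8(1−p), so p = 4/5.
Similarly Firm B's optimal q on low price is 4/5, and the value is 2·(4/5) + (0)·(1/5) = 8/5.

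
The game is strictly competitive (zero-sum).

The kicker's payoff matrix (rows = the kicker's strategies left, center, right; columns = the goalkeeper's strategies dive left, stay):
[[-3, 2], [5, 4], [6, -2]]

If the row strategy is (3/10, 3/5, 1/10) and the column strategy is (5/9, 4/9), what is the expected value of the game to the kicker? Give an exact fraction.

247/90

Against (5/9, 4/9), each row's expected payoff is left: -7/9; center: 41/9; right: 22/9.
Taking the (3/10, 3/5, 1/10)-weighted average: (3/10)·(-7/9) + (3/5)·(41/9) + (1/10)·(22/9) = 247/90.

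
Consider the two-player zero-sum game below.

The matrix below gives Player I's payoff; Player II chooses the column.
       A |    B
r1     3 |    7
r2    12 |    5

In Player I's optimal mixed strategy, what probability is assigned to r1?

7/11

Row minima are 3 and 5, so Player I's maximin is 5; column maxima are 12 and 7, so Player II's minimax is 7. These differ, so the equilibrium is in mixed strategies.
Let Player I play r1 with probability p. Player II is indifferent when 3p + 12(1−p) = 7p + 5(1−p), giving p = 7/11.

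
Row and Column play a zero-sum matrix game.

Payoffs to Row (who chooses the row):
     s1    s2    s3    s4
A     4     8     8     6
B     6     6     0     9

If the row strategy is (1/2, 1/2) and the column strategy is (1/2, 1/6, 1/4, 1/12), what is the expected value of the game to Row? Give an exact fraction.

127/24

Against (1/2, 1/6, 1/4, 1/12), each row's expected payoff is A: 35/6; B: 19/4.
Taking the (1/2, 1/2)-weighted average: (1/2)·(35/6) + (1/2)·(19/4) = 127/24.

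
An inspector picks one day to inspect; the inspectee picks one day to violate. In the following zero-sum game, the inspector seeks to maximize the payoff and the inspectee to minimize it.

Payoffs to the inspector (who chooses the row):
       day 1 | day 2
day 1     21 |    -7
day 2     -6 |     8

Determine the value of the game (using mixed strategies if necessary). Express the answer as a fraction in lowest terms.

Row minima are -7 and -6, so the inspector's maximin is -6; column maxima are 21 and 8, so the inspectee's minimax is 8. These differ, so the equilibrium is in mixed strategies.
Let the inspector play day 1 with probability p. The inspectee is indifferent when 21p − 6(1−p) = −7p + 8(1−p), giving p = 1/3.
Let the inspectee play day 1 with probability q. The inspector is indifferent when 21q − 7(1−q) = −6q + 8(1−q), giving q = 5/14.
The value is 21·(5/14) + (-7)·(9/14) = 3.

3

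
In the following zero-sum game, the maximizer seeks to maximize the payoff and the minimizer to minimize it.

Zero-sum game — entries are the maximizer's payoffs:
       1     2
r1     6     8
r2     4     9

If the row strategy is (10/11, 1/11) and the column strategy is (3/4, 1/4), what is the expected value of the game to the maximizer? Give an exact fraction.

281/44

Against (3/4, 1/4), each row's expected payoff is r1: 13/2; r2: 21/4.
Taking the (10/11, 1/11)-weighted average: (10/11)·(13/2) + (1/11)·(21/4) = 281/44.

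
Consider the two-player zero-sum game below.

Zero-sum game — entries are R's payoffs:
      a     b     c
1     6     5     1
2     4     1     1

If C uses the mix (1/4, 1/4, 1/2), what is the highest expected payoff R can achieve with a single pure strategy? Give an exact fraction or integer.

1: (6)·(1/4) + (5)·(1/4) + (1)·(1/2) = 13/4.
2: (4)·(1/4) + (1)·(1/4) + (1)·(1/2) = 7/4.
The best pure response is 1 with expected payoff 13/4.

13/4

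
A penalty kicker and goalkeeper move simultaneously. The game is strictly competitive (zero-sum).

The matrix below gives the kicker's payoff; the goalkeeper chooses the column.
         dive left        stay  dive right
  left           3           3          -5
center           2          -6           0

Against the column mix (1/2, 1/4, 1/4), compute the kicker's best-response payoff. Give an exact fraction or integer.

1

left: (3)·(1/2) + (3)·(1/4) + (-5)·(1/4) = 1.
center: (2)·(1/2) + (-6)·(1/4) + (0)·(1/4) = -1/2.
The best pure response is left with expected payoff 1.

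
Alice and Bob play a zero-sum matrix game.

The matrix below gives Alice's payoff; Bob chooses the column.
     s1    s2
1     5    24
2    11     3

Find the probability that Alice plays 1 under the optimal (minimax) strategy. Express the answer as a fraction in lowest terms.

Row minima are 5 and 3, so Alice's maximin is 5; column maxima are 11 and 24, so Bob's minimax is 11. These differ, so the equilibrium is in mixed strategies.
Let Alice play 1 with probability p. Bob is indifferent when 5p + 11(1−p) = 24p + 3(1−p), giving p = 8/27.

8/27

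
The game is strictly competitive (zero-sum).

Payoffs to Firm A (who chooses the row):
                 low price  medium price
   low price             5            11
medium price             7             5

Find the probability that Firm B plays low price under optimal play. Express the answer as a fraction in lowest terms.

Row minima are 5 and 5, so Firm A's maximin is 5; column maxima are 7 and 11, so Firm B's minimax is 7. These differ, so the equilibrium is in mixed strategies.
Let Firm B play low price with probability q. Firm A is indifferent when 5q + 11(1−q) = 7q + 5(1−q), giving q = 3/4.

3/4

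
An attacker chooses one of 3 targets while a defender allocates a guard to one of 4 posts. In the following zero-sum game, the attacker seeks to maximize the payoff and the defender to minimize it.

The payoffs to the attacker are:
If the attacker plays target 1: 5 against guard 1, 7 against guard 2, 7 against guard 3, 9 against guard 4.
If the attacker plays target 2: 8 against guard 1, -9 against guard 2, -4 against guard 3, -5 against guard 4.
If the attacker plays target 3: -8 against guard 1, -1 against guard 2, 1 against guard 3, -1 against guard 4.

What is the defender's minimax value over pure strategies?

The worst case (largest entry) in each column is guard 1: 8, guard 2: 7, guard 3: 7, guard 4: 9.
The best (smallest) of these is 7.

7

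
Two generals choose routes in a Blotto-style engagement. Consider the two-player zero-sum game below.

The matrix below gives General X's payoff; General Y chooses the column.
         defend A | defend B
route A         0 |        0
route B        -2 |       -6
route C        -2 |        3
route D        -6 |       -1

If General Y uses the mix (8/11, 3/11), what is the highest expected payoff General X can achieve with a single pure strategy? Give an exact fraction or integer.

0

route A: (0)·(8/11) + (0)·(3/11) = 0.
route B: (-2)·(8/11) + (-6)·(3/11) = -34/11.
route C: (-2)·(8/11) + (3)·(3/11) = -7/11.
route D: (-6)·(8/11) + (-1)·(3/11) = -51/11.
The best pure response is route A with expected payoff 0.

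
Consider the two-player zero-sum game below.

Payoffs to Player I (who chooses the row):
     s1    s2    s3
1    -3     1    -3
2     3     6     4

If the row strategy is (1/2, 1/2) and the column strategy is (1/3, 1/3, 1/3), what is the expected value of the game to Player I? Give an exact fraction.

4/3

Against (1/3, 1/3, 1/3), each row's expected payoff is 1: -5/3; 2: 13/3.
Taking the (1/2, 1/2)-weighted average: (1/2)·(-5/3) + (1/2)·(13/3) = 4/3.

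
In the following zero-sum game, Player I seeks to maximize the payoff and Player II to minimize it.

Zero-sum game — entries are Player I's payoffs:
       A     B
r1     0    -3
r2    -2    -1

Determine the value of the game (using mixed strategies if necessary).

Row minima are -3 and -2, so Player I's maximin is -2; column maxima are 0 and -1, so Player II's minimax is -1. These differ, so the equilibrium is in mixed strategies.
Let Player I play r1 with probability p. Player II is indifferent when −2(1−p) = −3p − (1−p), giving p = 1/4.
Let Player II play A with probability q. Player I is indifferent when −3(1−q) = −2q − (1−q), giving q = 1/2.
The value is 0·(1/2) + (-3)·(1/2) = -3/2.

-3/2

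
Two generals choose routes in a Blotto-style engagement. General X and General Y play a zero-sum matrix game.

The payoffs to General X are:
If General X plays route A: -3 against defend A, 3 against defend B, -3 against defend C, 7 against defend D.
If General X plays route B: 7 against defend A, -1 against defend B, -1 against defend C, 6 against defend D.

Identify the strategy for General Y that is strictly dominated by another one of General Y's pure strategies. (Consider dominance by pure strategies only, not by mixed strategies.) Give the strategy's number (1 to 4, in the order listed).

4

General Y prefers columns that give General X less. Compare defend D with defend B: 3 < 7, -1 < 6.
So defend B strictly dominates defend D for General Y; defend D is strictly dominated.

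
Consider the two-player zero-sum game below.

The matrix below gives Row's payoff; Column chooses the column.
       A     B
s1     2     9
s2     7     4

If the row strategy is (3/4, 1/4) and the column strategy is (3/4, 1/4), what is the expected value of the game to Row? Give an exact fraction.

35/8

Against (3/4, 1/4), each row's expected payoff is s1: 15/4; s2: 25/4.
Taking the (3/4, 1/4)-weighted average: (3/4)·(15/4) + (1/4)·(25/4) = 35/8.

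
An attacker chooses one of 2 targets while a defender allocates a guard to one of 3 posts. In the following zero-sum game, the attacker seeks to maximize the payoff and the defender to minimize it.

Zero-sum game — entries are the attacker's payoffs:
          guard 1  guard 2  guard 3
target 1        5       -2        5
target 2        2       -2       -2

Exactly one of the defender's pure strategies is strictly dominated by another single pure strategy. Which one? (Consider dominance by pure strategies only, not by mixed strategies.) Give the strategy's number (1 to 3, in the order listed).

The defender prefers columns that give the attacker less. Compare guard 1 with guard 2: -2 < 5, -2 < 2.
So guard 2 strictly dominates guard 1 for the defender; guard 1 is strictly dominated.

1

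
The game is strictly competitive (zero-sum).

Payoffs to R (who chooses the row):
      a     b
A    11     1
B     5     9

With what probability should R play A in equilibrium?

Row minima are 1 and 5, so R's maximin is 5; column maxima are 11 and 9, so C's minimax is 9. These differ, so the equilibrium is in mixed strategies.
Let R play A with probability p. C is indifferent when 11p + 5(1−p) = p + 9(1−p), giving p = 2/7.

2/7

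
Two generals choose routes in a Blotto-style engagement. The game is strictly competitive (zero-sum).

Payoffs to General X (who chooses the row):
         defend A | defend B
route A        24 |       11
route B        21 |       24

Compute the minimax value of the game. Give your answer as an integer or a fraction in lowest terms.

Row minima are 11 and 21, so General X's maximin is 21; column maxima are 24 and 24, so General Y's minimax is 24. These differ, so the equilibrium is in mixed strategies.
Let General X play route A with probability p. General Y is indifferent when 24p + 21(1−p) = 11p + 24(1−p), giving p = 3/16.
Let General Y play defend A with probability q. General X is indifferent when 24q + 11(1−q) = 21q + 24(1−q), giving q = 13/16.
The value is 24·(13/16) + (11)·(3/16) = 345/16.

345/16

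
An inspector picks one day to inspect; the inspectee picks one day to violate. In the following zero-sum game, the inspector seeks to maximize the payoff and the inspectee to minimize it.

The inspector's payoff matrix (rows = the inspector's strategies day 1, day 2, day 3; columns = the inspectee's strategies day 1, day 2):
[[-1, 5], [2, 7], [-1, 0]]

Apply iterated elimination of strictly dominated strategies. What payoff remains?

Column day 2 is strictly dominated by day 1 for the inspectee (-1<5, 2<7, -1<0); eliminate day 2.
Row day 3 is strictly dominated by row day 2 (2>-1); eliminate day 3.
Row day 1 is strictly dominated by row day 2 (2>-1); eliminate day 1.
Only (day 2, day 1) remains, with payoff 2.

2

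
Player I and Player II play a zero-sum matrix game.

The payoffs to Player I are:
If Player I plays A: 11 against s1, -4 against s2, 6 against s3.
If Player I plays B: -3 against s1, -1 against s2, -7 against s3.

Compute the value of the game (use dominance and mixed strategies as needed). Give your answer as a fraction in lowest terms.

Column s1 is strictly dominated by s3 for Player II (it gives Player I more in every row).
The remaining 2×2 game on (A, B) × (s2, s3) has no saddle point. Let Player I play A with probability p; indifference gives −4p − (1−p) = 6p − 7(1−p), so p = 3/8.
Similarly Player II's optimal q on s2 is 13/16, and the value is -4·(13/16) + (6)·(3/16) = -17/8.

-17/8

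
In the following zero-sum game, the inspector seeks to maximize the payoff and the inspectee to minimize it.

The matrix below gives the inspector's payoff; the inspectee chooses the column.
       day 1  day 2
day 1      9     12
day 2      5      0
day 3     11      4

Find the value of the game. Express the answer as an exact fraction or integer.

48/5

Row day 2 is strictly dominated by row day 3, so the inspector never plays it.
The remaining 2×2 game on (day 1, day 3) × (day 1, day 2) has no saddle point. Let the inspector play day 1 with probability p; indifference gives 9p + 11(1−p) = 12p + 4(1−p), so p = 7/10.
Similarly the inspectee's optimal q on day 1 is 4/5, and the value is 9·(4/5) + (12)·(1/5) = 48/5.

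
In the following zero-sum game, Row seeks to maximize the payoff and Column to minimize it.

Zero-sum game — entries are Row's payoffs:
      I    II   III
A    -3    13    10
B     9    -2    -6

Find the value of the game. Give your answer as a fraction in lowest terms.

Column II is strictly dominated by III for Column (it gives Row more in every row).
The remaining 2×2 game on (A, B) × (I, III) has no saddle point. Let Row play A with probability p; indifference gives −3p + 9(1−p) = 10p − 6(1−p), so p = 15/28.
Similarly Column's optimal q on I is 4/7, and the value is -3·(4/7) + (10)·(3/7) = 18/7.

18/7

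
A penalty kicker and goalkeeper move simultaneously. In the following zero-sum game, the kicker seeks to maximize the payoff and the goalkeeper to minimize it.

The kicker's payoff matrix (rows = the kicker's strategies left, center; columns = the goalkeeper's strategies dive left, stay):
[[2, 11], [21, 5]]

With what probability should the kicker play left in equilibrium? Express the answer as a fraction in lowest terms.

16/25

Row minima are 2 and 5, so the kicker's maximin is 5; column maxima are 21 and 11, so the goalkeeper's minimax is 11. These differ, so the equilibrium is in mixed strategies.
Let the kicker play left with probability p. The goalkeeper is indifferent when 2p + 21(1−p) = 11p + 5(1−p), giving p = 16/25.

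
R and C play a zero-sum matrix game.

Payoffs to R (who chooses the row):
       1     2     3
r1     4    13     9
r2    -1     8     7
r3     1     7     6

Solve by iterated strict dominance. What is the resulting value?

Row r3 is strictly dominated by row r1 (4>1, 13>7, 9>6); eliminate r3.
Column 3 is strictly dominated by 1 for C (4<9, -1<7); eliminate 3.
Row r2 is strictly dominated by row r1 (4>-1, 13>8); eliminate r2.
Column 2 is strictly dominated by 1 for C (4<13); eliminate 2.
Only (r1, 1) remains, with payoff 4.

4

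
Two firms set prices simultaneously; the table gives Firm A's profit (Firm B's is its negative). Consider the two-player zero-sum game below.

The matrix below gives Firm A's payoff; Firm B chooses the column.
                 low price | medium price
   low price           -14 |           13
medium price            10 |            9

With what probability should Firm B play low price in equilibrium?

1/7

Row minima are -14 and 9, so Firm A's maximin is 9; column maxima are 10 and 13, so Firm B's minimax is 10. These differ, so the equilibrium is in mixed strategies.
Let Firm B play low price with probability q. Firm A is indifferent when −14q + 13(1−q) = 10q + 9(1−q), giving q = 1/7.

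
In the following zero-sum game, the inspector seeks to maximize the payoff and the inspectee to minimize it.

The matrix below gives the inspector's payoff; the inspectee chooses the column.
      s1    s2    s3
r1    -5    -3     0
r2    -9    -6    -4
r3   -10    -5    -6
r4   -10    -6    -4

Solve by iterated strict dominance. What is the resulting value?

Row r2 is strictly dominated by row r1 (-5>-9, -3>-6, 0>-4); eliminate r2.
Row r4 is strictly dominated by row r1 (-5>-10, -3>-6, 0>-4); eliminate r4.
Row r3 is strictly dominated by row r1 (-5>-10, -3>-5, 0>-6); eliminate r3.
Column s3 is strictly dominated by s1 for the inspectee (-5<0); eliminate s3.
Column s2 is strictly dominated by s1 for the inspectee (-5<-3); eliminate s2.
Only (r1, s1) remains, with payoff -5.

-5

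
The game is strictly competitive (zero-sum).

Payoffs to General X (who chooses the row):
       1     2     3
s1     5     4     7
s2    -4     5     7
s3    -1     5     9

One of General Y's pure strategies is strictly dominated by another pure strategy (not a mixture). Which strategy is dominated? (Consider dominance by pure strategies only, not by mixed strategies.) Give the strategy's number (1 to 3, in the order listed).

3

General Y prefers columns that give General X less. Compare 3 with 1: 5 < 7, -4 < 7, -1 < 9.
So 1 strictly dominates 3 for General Y; 3 is strictly dominated.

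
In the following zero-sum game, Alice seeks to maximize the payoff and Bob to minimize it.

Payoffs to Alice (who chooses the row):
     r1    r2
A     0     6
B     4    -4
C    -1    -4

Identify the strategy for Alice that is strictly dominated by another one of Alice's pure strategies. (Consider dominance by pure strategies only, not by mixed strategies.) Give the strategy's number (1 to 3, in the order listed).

3

Compare C with A: 0 > -1, 6 > -4.
So A strictly dominates C for Alice; C is strictly dominated.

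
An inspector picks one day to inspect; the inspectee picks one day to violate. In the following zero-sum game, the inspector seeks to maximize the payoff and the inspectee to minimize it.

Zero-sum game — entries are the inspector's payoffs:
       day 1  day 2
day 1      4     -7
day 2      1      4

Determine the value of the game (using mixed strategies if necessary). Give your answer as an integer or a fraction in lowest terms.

23/14

Row minima are -7 and 1, so the inspector's maximin is 1; column maxima are 4 and 4, so the inspectee's minimax is 4. These differ, so the equilibrium is in mixed strategies.
Let the inspector play day 1 with probability p. The inspectee is indifferent when 4p + (1−p) = −7p + 4(1−p), giving p = 3/14.
Let the inspectee play day 1 with probability q. The inspector is indifferent when 4q − 7(1−q) = q + 4(1−q), giving q = 11/14.
The value is 4·(11/14) + (-7)·(3/14) = 23/14.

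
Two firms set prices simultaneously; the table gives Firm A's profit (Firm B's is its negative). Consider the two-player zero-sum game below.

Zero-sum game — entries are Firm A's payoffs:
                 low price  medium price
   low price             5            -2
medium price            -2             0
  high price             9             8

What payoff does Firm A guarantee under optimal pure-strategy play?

8

Row minima: -2, -2, 8 → Firm A's maximin is 8.
Column maxima: 9, 8 → Firm B's minimax is 8.
They coincide at (high price, medium price), so the value is 8.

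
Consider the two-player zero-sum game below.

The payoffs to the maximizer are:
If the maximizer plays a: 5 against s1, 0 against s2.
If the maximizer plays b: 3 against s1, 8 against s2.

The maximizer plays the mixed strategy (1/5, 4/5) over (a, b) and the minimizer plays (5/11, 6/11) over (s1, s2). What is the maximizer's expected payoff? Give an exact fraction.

277/55

Against (5/11, 6/11), each row's expected payoff is a: 25/11; b: 63/11.
Taking the (1/5, 4/5)-weighted average: (1/5)·(25/11) + (4/5)·(63/11) = 277/55.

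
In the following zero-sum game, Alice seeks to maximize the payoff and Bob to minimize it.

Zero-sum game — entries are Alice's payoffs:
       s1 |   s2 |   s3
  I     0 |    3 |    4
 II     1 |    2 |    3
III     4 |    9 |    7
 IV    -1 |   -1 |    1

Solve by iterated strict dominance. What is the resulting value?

Row II is strictly dominated by row III (4>1, 9>2, 7>3); eliminate II.
Column s3 is strictly dominated by s1 for Bob (0<4, 4<7, -1<1); eliminate s3.
Row I is strictly dominated by row III (4>0, 9>3); eliminate I.
Row IV is strictly dominated by row III (4>-1, 9>-1); eliminate IV.
Column s2 is strictly dominated by s1 for Bob (4<9); eliminate s2.
Only (III, s1) remains, with payoff 4.

4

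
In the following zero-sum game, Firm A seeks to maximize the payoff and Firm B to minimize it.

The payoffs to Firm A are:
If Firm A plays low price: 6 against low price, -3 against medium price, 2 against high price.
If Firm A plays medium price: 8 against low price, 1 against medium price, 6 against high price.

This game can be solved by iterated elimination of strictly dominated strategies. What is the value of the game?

1

Row low price is strictly dominated by row medium price (8>6, 1>-3, 6>2); eliminate low price.
Column high price is strictly dominated by medium price for Firm B (1<6); eliminate high price.
Column low price is strictly dominated by medium price for Firm B (1<8); eliminate low price.
Only (medium price, medium price) remains, with payoff 1.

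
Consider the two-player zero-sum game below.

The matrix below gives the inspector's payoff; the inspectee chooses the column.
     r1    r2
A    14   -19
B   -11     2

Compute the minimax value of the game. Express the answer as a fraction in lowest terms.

-181/46

Row minima are -19 and -11, so the inspector's maximin is -11; column maxima are 14 and 2, so the inspectee's minimax is 2. These differ, so the equilibrium is in mixed strategies.
Let the inspector play A with probability p. The inspectee is indifferent when 14p − 11(1−p) = −19p + 2(1−p), giving p = 13/46.
Let the inspectee play r1 with probability q. The inspector is indifferent when 14q − 19(1−q) = −11q + 2(1−q), giving q = 21/46.
The value is 14·(21/46) + (-19)·(25/46) = -181/46.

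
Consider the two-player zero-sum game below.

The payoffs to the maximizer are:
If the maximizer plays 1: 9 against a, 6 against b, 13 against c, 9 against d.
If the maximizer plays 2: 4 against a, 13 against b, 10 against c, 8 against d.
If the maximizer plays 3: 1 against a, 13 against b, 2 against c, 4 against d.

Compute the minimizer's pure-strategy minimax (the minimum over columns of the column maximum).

9

The worst case (largest entry) in each column is a: 9, b: 13, c: 13, d: 9.
The best (smallest) of these is 9.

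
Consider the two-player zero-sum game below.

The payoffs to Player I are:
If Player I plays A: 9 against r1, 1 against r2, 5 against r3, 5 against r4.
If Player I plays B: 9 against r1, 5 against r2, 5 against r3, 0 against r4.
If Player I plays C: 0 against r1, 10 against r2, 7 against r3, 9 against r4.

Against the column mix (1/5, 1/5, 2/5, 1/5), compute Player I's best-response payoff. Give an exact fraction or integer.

33/5

A: (9)·(1/5) + (1)·(1/5) + (5)·(2/5) + (5)·(1/5) = 5.
B: (9)·(1/5) + (5)·(1/5) + (5)·(2/5) + (0)·(1/5) = 24/5.
C: (0)·(1/5) + (10)·(1/5) + (7)·(2/5) + (9)·(1/5) = 33/5.
The best pure response is C with expected payoff 33/5.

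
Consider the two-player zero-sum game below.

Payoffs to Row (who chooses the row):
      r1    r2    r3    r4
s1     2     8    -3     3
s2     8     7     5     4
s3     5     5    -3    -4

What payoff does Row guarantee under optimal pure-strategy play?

4

Row minima: -3, 4, -4 → Row's maximin is 4.
Column maxima: 8, 8, 5, 4 → Column's minimax is 4.
They coincide at (s2, r4), so the value is 4.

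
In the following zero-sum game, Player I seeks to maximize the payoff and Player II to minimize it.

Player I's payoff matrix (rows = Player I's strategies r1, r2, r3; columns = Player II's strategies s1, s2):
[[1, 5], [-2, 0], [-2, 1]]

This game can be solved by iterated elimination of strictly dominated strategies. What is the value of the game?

Row r3 is strictly dominated by row r1 (1>-2, 5>1); eliminate r3.
Row r2 is strictly dominated by row r1 (1>-2, 5>0); eliminate r2.
Column s2 is strictly dominated by s1 for Player II (1<5); eliminate s2.
Only (r1, s1) remains, with payoff 1.

1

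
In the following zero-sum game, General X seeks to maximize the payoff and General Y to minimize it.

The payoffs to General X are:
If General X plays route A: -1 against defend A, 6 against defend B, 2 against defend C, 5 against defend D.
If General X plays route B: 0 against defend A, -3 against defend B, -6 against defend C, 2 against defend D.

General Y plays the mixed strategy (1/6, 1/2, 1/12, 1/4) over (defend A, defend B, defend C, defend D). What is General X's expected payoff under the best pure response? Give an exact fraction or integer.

route A: (-1)·(1/6) + (6)·(1/2) + (2)·(1/12) + (5)·(1/4) = 17/4.
route B: (0)·(1/6) + (-3)·(1/2) + (-6)·(1/12) + (2)·(1/4) = -3/2.
The best pure response is route A with expected payoff 17/4.

17/4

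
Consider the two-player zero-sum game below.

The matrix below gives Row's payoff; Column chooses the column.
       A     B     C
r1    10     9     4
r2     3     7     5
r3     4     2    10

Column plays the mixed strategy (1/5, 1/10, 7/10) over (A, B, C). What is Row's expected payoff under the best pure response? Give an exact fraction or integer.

r1: (10)·(1/5) + (9)·(1/10) + (4)·(7/10) = 57/10.
r2: (3)·(1/5) + (7)·(1/10) + (5)·(7/10) = 24/5.
r3: (4)·(1/5) + (2)·(1/10) + (10)·(7/10) = 8.
The best pure response is r3 with expected payoff 8.

8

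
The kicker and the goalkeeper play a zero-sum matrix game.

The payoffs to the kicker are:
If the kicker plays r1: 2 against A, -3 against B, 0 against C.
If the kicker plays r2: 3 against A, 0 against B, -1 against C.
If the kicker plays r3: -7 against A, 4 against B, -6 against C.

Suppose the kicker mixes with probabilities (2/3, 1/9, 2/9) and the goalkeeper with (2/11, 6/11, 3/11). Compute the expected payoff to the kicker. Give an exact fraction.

Against (2/11, 6/11, 3/11), each row's expected payoff is r1: -14/11; r2: 3/11; r3: -8/11.
Taking the (2/3, 1/9, 2/9)-weighted average: (2/3)·(-14/11) + (1/9)·(3/11) + (2/9)·(-8/11) = -97/99.

-97/99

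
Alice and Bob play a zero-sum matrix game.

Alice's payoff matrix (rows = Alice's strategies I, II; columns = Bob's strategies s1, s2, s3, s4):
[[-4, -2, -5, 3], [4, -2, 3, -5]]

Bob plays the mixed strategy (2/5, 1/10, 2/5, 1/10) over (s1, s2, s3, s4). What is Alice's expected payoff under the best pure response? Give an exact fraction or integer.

21/10

I: (-4)·(2/5) + (-2)·(1/10) + (-5)·(2/5) + (3)·(1/10) = -7/2.
II: (4)·(2/5) + (-2)·(1/10) + (3)·(2/5) + (-5)·(1/10) = 21/10.
The best pure response is II with expected payoff 21/10.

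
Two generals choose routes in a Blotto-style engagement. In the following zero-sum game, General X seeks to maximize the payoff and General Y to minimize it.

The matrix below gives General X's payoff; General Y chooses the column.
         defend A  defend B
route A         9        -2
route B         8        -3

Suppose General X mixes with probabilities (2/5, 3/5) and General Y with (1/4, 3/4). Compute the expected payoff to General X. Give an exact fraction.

3/20

Against (1/4, 3/4), each row's expected payoff is route A: 3/4; route B: -1/4.
Taking the (2/5, 3/5)-weighted average: (2/5)·(3/4) + (3/5)·(-1/4) = 3/20.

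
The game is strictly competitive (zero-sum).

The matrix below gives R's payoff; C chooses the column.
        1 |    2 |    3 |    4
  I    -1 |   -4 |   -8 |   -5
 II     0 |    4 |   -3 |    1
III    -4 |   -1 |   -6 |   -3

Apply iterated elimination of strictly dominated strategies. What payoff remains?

-3

Row I is strictly dominated by row II (0>-1, 4>-4, -3>-8, 1>-5); eliminate I.
Row III is strictly dominated by row II (0>-4, 4>-1, -3>-6, 1>-3); eliminate III.
Column 2 is strictly dominated by 1 for C (0<4); eliminate 2.
Column 4 is strictly dominated by 1 for C (0<1); eliminate 4.
Column 1 is strictly dominated by 3 for C (-3<0); eliminate 1.
Only (II, 3) remains, with payoff -3.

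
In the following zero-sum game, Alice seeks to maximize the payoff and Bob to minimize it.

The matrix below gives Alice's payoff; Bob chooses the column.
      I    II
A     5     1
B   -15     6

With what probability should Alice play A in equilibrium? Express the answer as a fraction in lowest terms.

Row minima are 1 and -15, so Alice's maximin is 1; column maxima are 5 and 6, so Bob's minimax is 5. These differ, so the equilibrium is in mixed strategies.
Let Alice play A with probability p. Bob is indifferent when 5p − 15(1−p) = p + 6(1−p), giving p = 21/25.

21/25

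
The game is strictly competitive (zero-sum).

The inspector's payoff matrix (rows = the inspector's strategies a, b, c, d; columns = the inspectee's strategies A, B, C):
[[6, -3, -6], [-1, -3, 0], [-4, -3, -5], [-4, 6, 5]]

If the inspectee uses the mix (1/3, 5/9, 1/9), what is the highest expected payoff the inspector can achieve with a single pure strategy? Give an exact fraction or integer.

a: (6)·(1/3) + (-3)·(5/9) + (-6)·(1/9) = -1/3.
b: (-1)·(1/3) + (-3)·(5/9) + (0)·(1/9) = -2.
c: (-4)·(1/3) + (-3)·(5/9) + (-5)·(1/9) = -32/9.
d: (-4)·(1/3) + (6)·(5/9) + (5)·(1/9) = 23/9.
The best pure response is d with expected payoff 23/9.

23/9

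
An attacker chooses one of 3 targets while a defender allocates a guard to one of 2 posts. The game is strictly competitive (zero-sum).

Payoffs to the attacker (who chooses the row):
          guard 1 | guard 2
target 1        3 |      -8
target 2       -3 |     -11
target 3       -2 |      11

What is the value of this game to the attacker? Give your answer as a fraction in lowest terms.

17/24

Row target 2 is strictly dominated by row target 1, so the attacker never plays it.
The remaining 2×2 game on (target 1, target 3) × (guard 1, guard 2) has no saddle point. Let the attacker play target 1 with probability p; indifference gives 3p − 2(1−p) = −8p + 11(1−p), so p = 13/24.
Similarly the defender's optimal q on guard 1 is 19/24, and the value is 3·(19/24) + (-8)·(5/24) = 17/24.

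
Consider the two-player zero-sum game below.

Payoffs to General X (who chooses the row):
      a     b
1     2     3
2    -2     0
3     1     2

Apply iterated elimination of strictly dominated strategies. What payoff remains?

Row 2 is strictly dominated by row 1 (2>-2, 3>0); eliminate 2.
Column b is strictly dominated by a for General Y (2<3, 1<2); eliminate b.
Row 3 is strictly dominated by row 1 (2>1); eliminate 3.
Only (1, a) remains, with payoff 2.

2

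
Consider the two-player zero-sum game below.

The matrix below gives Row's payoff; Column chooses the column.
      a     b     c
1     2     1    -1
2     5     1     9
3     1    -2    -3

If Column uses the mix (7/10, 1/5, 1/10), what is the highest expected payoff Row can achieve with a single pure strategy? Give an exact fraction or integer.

1: (2)·(7/10) + (1)·(1/5) + (-1)·(1/10) = 3/2.
2: (5)·(7/10) + (1)·(1/5) + (9)·(1/10) = 23/5.
3: (1)·(7/10) + (-2)·(1/5) + (-3)·(1/10) = 0.
The best pure response is 2 with expected payoff 23/5.

23/5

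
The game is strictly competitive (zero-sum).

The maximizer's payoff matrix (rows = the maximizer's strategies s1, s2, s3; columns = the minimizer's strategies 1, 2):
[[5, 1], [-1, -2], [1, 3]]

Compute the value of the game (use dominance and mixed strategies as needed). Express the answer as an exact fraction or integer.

Row s2 is strictly dominated by row s1, so the maximizer never plays it.
The remaining 2×2 game on (s1, s3) × (1, 2) has no saddle point. Let the maximizer play s1 with probability p; indifference gives 5p + (1−p) = p + 3(1−p), so p = 1/3.
Similarly the minimizer's optimal q on 1 is 1/3, and the value is 5·(1/3) + (1)·(2/3) = 7/3.

7/3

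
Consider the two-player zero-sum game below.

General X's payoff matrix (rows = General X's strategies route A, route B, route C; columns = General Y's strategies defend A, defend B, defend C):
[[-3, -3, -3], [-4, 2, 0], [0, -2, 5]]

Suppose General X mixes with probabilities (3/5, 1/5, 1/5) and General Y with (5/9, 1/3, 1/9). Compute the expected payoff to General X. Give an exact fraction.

Against (5/9, 1/3, 1/9), each row's expected payoff is route A: -3; route B: -14/9; route C: -1/9.
Taking the (3/5, 1/5, 1/5)-weighted average: (3/5)·(-3) + (1/5)·(-14/9) + (1/5)·(-1/9) = -32/15.

-32/15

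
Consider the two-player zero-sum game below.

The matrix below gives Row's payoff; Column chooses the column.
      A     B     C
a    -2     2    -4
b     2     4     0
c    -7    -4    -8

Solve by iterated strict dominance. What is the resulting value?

Row a is strictly dominated by row b (2>-2, 4>2, 0>-4); eliminate a.
Column B is strictly dominated by A for Column (2<4, -7<-4); eliminate B.
Column A is strictly dominated by C for Column (0<2, -8<-7); eliminate A.
Row c is strictly dominated by row b (0>-8); eliminate c.
Only (b, C) remains, with payoff 0.

0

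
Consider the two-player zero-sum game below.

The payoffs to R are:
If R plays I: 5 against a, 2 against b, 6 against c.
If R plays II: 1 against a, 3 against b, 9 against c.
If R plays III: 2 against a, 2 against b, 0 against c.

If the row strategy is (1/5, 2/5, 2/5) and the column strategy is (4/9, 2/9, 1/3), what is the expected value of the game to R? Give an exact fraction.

28/9

Against (4/9, 2/9, 1/3), each row's expected payoff is I: 14/3; II: 37/9; III: 4/3.
Taking the (1/5, 2/5, 2/5)-weighted average: (1/5)·(14/3) + (2/5)·(37/9) + (2/5)·(4/3) = 28/9.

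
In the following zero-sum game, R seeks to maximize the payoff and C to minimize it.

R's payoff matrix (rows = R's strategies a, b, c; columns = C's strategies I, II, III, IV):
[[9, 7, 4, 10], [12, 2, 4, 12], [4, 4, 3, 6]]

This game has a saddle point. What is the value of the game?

4

Row minima: 4, 2, 3 → R's maximin is 4.
Column maxima: 12, 7, 4, 12 → C's minimax is 4.
They coincide at (a, III), so the value is 4.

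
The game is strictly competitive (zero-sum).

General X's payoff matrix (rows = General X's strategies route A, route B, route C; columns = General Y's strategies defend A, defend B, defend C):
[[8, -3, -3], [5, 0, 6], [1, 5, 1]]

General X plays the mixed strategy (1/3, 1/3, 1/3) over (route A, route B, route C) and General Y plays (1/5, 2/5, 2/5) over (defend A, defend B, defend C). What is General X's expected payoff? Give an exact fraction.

26/15

Against (1/5, 2/5, 2/5), each row's expected payoff is route A: -4/5; route B: 17/5; route C: 13/5.
Taking the (1/3, 1/3, 1/3)-weighted average: (1/3)·(-4/5) + (1/3)·(17/5) + (1/3)·(13/5) = 26/15.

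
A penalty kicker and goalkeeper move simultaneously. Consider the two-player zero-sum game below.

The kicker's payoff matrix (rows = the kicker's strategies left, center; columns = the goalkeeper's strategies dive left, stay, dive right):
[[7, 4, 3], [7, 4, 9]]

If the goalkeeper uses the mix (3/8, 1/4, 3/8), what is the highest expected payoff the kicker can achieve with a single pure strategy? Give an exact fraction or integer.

left: (7)·(3/8) + (4)·(1/4) + (3)·(3/8) = 19/4.
center: (7)·(3/8) + (4)·(1/4) + (9)·(3/8) = 7.
The best pure response is center with expected payoff 7.

7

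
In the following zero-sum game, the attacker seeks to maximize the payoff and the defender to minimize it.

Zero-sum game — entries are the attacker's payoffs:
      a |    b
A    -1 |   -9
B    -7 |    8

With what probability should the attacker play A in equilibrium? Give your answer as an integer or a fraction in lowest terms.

15/23

Row minima are -9 and -7, so the attacker's maximin is -7; column maxima are -1 and 8, so the defender's minimax is -1. These differ, so the equilibrium is in mixed strategies.
Let the attacker play A with probability p. The defender is indifferent when −p − 7(1−p) = −9p + 8(1−p), giving p = 15/23.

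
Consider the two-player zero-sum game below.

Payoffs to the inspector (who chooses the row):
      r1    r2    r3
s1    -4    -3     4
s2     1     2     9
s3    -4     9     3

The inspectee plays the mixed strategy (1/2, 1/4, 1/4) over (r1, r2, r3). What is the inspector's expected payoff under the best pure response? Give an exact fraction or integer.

13/4

s1: (-4)·(1/2) + (-3)·(1/4) + (4)·(1/4) = -7/4.
s2: (1)·(1/2) + (2)·(1/4) + (9)·(1/4) = 13/4.
s3: (-4)·(1/2) + (9)·(1/4) + (3)·(1/4) = 1.
The best pure response is s2 with expected payoff 13/4.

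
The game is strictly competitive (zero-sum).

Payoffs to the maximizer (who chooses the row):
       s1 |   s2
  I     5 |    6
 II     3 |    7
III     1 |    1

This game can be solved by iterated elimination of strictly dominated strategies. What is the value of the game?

Row III is strictly dominated by row I (5>1, 6>1); eliminate III.
Column s2 is strictly dominated by s1 for the minimizer (5<6, 3<7); eliminate s2.
Row II is strictly dominated by row I (5>3); eliminate II.
Only (I, s1) remains, with payoff 5.

5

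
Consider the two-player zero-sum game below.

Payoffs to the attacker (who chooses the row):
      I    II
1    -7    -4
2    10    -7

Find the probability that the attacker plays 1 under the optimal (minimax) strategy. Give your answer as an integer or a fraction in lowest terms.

Row minima are -7 and -7, so the attacker's maximin is -7; column maxima are 10 and -4, so the defender's minimax is -4. These differ, so the equilibrium is in mixed strategies.
Let the attacker play 1 with probability p. The defender is indifferent when −7p + 10(1−p) = −4p − 7(1−p), giving p = 17/20.

17/20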